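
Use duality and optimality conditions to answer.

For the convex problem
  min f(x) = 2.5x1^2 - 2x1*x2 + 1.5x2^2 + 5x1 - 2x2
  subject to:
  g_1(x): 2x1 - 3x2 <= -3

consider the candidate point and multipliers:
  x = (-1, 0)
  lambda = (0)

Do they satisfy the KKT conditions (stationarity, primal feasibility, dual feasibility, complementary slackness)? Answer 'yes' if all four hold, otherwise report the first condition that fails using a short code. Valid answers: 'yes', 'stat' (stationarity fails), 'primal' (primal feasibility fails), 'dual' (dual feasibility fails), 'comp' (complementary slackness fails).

Gradient of f: grad f(x) = Q x + c = (0, 0)
Constraint values g_i(x) = a_i^T x - b_i:
  g_1((-1, 0)) = 1
Stationarity residual: grad f(x) + sum_i lambda_i a_i = (0, 0)
  -> stationarity OK
Primal feasibility (all g_i <= 0): FAILS
Dual feasibility (all lambda_i >= 0): OK
Complementary slackness (lambda_i * g_i(x) = 0 for all i): OK

Verdict: the first failing condition is primal_feasibility -> primal.

primal


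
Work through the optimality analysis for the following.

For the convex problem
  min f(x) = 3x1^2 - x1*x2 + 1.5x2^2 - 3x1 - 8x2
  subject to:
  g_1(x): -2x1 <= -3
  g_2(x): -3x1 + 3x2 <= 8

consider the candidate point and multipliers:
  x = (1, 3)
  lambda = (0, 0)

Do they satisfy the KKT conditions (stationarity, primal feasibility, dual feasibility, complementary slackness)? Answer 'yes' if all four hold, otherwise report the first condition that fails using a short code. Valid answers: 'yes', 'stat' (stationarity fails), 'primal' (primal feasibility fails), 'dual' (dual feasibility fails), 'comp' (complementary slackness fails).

Gradient of f: grad f(x) = Q x + c = (0, 0)
Constraint values g_i(x) = a_i^T x - b_i:
  g_1((1, 3)) = 1
  g_2((1, 3)) = -2
Stationarity residual: grad f(x) + sum_i lambda_i a_i = (0, 0)
  -> stationarity OK
Primal feasibility (all g_i <= 0): FAILS
Dual feasibility (all lambda_i >= 0): OK
Complementary slackness (lambda_i * g_i(x) = 0 for all i): OK

Verdict: the first failing condition is primal_feasibility -> primal.

primal


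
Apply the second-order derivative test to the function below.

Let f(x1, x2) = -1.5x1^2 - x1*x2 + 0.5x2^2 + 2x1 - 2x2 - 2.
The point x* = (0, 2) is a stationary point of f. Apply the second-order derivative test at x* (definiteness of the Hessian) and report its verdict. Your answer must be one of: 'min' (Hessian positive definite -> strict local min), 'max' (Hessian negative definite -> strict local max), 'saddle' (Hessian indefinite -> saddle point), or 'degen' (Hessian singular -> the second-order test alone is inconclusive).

Compute the Hessian H = grad^2 f:
  H = [[-3, -1], [-1, 1]]
Verify stationarity: grad f(x*) = H x* + g = (0, 0).
Eigenvalues of H: -3.2361, 1.2361.
Eigenvalues have mixed signs, so H is indefinite -> x* is a saddle point.

saddle


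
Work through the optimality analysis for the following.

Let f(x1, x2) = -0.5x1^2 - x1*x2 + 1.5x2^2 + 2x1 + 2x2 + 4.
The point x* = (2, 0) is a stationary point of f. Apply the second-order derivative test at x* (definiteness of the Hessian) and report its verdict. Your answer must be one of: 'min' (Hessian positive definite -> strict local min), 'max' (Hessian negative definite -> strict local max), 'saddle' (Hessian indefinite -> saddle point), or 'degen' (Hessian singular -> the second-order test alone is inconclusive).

Compute the Hessian H = grad^2 f:
  H = [[-1, -1], [-1, 3]]
Verify stationarity: grad f(x*) = H x* + g = (0, 0).
Eigenvalues of H: -1.2361, 3.2361.
Eigenvalues have mixed signs, so H is indefinite -> x* is a saddle point.

saddle


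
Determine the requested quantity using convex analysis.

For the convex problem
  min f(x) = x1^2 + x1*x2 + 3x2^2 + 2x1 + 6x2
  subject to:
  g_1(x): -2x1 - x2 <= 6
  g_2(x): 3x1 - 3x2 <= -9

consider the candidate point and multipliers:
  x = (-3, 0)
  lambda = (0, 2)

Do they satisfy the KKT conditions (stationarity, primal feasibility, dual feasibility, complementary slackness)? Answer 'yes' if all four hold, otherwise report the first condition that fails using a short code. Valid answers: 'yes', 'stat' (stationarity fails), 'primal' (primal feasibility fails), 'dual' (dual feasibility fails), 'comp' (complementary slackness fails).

Gradient of f: grad f(x) = Q x + c = (-4, 3)
Constraint values g_i(x) = a_i^T x - b_i:
  g_1((-3, 0)) = 0
  g_2((-3, 0)) = 0
Stationarity residual: grad f(x) + sum_i lambda_i a_i = (2, -3)
  -> stationarity FAILS
Primal feasibility (all g_i <= 0): OK
Dual feasibility (all lambda_i >= 0): OK
Complementary slackness (lambda_i * g_i(x) = 0 for all i): OK

Verdict: the first failing condition is stationarity -> stat.

stat


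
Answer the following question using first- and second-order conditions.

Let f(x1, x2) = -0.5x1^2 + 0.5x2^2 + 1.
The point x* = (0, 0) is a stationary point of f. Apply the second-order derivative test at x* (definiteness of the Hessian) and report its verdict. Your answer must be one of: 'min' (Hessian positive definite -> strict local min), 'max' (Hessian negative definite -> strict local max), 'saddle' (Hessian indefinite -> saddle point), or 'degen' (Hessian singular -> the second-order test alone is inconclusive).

Compute the Hessian H = grad^2 f:
  H = [[-1, 0], [0, 1]]
Verify stationarity: grad f(x*) = H x* + g = (0, 0).
Eigenvalues of H: -1, 1.
Eigenvalues have mixed signs, so H is indefinite -> x* is a saddle point.

saddle


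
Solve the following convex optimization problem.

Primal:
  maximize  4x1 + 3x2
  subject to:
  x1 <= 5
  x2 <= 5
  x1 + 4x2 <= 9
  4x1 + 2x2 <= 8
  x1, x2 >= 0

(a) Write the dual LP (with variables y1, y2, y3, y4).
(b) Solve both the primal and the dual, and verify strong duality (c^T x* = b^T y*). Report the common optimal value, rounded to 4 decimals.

The standard primal-dual pair for 'max c^T x s.t. A x <= b, x >= 0' is:
  Dual:  min b^T y  s.t.  A^T y >= c,  y >= 0.

So the dual LP is:
  minimize  5y1 + 5y2 + 9y3 + 8y4
  subject to:
    y1 + y3 + 4y4 >= 4
    y2 + 4y3 + 2y4 >= 3
    y1, y2, y3, y4 >= 0

Solving the primal: x* = (1, 2).
  primal value c^T x* = 10.
Solving the dual: y* = (0, 0, 0.2857, 0.9286).
  dual value b^T y* = 10.
Strong duality: c^T x* = b^T y*. Confirmed.

10


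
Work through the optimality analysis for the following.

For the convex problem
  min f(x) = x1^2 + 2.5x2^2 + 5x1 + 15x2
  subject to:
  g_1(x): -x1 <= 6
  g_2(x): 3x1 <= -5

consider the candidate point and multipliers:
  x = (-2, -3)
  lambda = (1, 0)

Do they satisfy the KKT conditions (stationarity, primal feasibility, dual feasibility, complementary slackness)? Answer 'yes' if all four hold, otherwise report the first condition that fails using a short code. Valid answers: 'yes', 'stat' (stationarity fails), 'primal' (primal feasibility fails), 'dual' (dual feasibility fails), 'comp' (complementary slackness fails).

Gradient of f: grad f(x) = Q x + c = (1, 0)
Constraint values g_i(x) = a_i^T x - b_i:
  g_1((-2, -3)) = -4
  g_2((-2, -3)) = -1
Stationarity residual: grad f(x) + sum_i lambda_i a_i = (0, 0)
  -> stationarity OK
Primal feasibility (all g_i <= 0): OK
Dual feasibility (all lambda_i >= 0): OK
Complementary slackness (lambda_i * g_i(x) = 0 for all i): FAILS

Verdict: the first failing condition is complementary_slackness -> comp.

comp


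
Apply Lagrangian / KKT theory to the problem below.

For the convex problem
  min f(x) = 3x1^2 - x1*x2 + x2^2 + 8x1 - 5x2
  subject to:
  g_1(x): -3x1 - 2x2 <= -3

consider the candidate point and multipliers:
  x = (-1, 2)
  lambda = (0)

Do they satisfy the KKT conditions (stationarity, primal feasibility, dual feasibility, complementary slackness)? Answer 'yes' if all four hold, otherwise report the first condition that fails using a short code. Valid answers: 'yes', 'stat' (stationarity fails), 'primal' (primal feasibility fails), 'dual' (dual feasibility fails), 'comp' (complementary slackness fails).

Gradient of f: grad f(x) = Q x + c = (0, 0)
Constraint values g_i(x) = a_i^T x - b_i:
  g_1((-1, 2)) = 2
Stationarity residual: grad f(x) + sum_i lambda_i a_i = (0, 0)
  -> stationarity OK
Primal feasibility (all g_i <= 0): FAILS
Dual feasibility (all lambda_i >= 0): OK
Complementary slackness (lambda_i * g_i(x) = 0 for all i): OK

Verdict: the first failing condition is primal_feasibility -> primal.

primal


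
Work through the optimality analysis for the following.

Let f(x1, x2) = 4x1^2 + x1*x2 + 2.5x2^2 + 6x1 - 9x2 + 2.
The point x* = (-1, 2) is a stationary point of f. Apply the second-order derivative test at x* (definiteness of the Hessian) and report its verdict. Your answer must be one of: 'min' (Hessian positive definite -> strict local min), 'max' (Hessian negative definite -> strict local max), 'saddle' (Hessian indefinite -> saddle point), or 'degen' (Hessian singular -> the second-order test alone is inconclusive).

Compute the Hessian H = grad^2 f:
  H = [[8, 1], [1, 5]]
Verify stationarity: grad f(x*) = H x* + g = (0, 0).
Eigenvalues of H: 4.6972, 8.3028.
Both eigenvalues > 0, so H is positive definite -> x* is a strict local min.

min


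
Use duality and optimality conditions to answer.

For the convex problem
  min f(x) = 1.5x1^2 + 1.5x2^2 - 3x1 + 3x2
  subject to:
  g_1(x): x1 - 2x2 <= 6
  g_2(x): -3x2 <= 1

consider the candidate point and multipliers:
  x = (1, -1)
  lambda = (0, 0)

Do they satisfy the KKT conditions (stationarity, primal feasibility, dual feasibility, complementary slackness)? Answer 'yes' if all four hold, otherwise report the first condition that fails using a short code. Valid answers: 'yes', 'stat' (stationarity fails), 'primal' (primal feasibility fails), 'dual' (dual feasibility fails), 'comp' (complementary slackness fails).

Gradient of f: grad f(x) = Q x + c = (0, 0)
Constraint values g_i(x) = a_i^T x - b_i:
  g_1((1, -1)) = -3
  g_2((1, -1)) = 2
Stationarity residual: grad f(x) + sum_i lambda_i a_i = (0, 0)
  -> stationarity OK
Primal feasibility (all g_i <= 0): FAILS
Dual feasibility (all lambda_i >= 0): OK
Complementary slackness (lambda_i * g_i(x) = 0 for all i): OK

Verdict: the first failing condition is primal_feasibility -> primal.

primal


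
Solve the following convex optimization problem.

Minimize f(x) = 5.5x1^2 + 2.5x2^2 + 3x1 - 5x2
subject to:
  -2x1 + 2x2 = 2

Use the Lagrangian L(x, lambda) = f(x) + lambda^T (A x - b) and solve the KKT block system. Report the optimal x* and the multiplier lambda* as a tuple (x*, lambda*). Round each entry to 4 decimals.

Form the Lagrangian:
  L(x, lambda) = (1/2) x^T Q x + c^T x + lambda^T (A x - b)
Stationarity (grad_x L = 0): Q x + c + A^T lambda = 0.
Primal feasibility: A x = b.

This gives the KKT block system:
  [ Q   A^T ] [ x     ]   [-c ]
  [ A    0  ] [ lambda ] = [ b ]

Solving the linear system:
  x*      = (-0.1875, 0.8125)
  lambda* = (0.4688)
  f(x*)   = -2.7812

x* = (-0.1875, 0.8125), lambda* = (0.4688)


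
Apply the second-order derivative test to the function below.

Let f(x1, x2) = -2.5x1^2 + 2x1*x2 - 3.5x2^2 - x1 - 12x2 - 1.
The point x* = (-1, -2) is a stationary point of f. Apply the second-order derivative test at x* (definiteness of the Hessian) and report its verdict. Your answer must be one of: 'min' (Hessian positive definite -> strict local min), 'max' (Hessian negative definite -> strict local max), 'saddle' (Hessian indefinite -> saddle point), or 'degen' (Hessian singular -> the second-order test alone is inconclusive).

Compute the Hessian H = grad^2 f:
  H = [[-5, 2], [2, -7]]
Verify stationarity: grad f(x*) = H x* + g = (0, 0).
Eigenvalues of H: -8.2361, -3.7639.
Both eigenvalues < 0, so H is negative definite -> x* is a strict local max.

max


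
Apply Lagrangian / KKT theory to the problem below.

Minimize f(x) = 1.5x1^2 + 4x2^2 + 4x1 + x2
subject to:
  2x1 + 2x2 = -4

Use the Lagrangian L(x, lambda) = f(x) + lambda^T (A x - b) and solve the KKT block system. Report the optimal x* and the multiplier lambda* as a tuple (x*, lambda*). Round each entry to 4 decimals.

Form the Lagrangian:
  L(x, lambda) = (1/2) x^T Q x + c^T x + lambda^T (A x - b)
Stationarity (grad_x L = 0): Q x + c + A^T lambda = 0.
Primal feasibility: A x = b.

This gives the KKT block system:
  [ Q   A^T ] [ x     ]   [-c ]
  [ A    0  ] [ lambda ] = [ b ]

Solving the linear system:
  x*      = (-1.7273, -0.2727)
  lambda* = (0.5909)
  f(x*)   = -2.4091

x* = (-1.7273, -0.2727), lambda* = (0.5909)


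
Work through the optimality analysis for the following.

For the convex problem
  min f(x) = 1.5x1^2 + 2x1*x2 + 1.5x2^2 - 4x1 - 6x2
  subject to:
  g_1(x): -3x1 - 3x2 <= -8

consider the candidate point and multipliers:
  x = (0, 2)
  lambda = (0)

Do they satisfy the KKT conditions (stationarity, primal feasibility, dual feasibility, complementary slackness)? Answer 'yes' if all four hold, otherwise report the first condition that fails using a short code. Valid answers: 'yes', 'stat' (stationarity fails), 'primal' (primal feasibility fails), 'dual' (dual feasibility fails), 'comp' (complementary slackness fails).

Gradient of f: grad f(x) = Q x + c = (0, 0)
Constraint values g_i(x) = a_i^T x - b_i:
  g_1((0, 2)) = 2
Stationarity residual: grad f(x) + sum_i lambda_i a_i = (0, 0)
  -> stationarity OK
Primal feasibility (all g_i <= 0): FAILS
Dual feasibility (all lambda_i >= 0): OK
Complementary slackness (lambda_i * g_i(x) = 0 for all i): OK

Verdict: the first failing condition is primal_feasibility -> primal.

primal


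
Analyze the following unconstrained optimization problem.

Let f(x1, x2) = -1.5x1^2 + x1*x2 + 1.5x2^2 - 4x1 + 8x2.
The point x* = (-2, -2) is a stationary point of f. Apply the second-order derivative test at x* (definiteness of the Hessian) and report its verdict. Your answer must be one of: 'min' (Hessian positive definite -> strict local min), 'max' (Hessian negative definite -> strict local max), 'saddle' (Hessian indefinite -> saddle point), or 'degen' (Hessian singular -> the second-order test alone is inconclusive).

Compute the Hessian H = grad^2 f:
  H = [[-3, 1], [1, 3]]
Verify stationarity: grad f(x*) = H x* + g = (0, 0).
Eigenvalues of H: -3.1623, 3.1623.
Eigenvalues have mixed signs, so H is indefinite -> x* is a saddle point.

saddle


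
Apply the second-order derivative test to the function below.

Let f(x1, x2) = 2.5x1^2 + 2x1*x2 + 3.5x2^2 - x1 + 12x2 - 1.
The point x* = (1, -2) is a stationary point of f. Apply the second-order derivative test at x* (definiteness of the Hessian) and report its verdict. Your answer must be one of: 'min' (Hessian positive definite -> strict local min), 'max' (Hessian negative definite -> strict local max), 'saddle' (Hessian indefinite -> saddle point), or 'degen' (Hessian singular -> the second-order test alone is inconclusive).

Compute the Hessian H = grad^2 f:
  H = [[5, 2], [2, 7]]
Verify stationarity: grad f(x*) = H x* + g = (0, 0).
Eigenvalues of H: 3.7639, 8.2361.
Both eigenvalues > 0, so H is positive definite -> x* is a strict local min.

min


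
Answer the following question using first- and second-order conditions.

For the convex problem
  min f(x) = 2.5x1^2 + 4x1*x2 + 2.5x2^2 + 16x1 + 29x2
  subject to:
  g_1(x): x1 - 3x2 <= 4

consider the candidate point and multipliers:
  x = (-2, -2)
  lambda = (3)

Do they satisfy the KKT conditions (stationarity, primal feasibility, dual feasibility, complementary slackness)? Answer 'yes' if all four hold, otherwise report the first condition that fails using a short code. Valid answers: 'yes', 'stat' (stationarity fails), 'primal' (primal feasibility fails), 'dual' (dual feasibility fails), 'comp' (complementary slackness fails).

Gradient of f: grad f(x) = Q x + c = (-2, 11)
Constraint values g_i(x) = a_i^T x - b_i:
  g_1((-2, -2)) = 0
Stationarity residual: grad f(x) + sum_i lambda_i a_i = (1, 2)
  -> stationarity FAILS
Primal feasibility (all g_i <= 0): OK
Dual feasibility (all lambda_i >= 0): OK
Complementary slackness (lambda_i * g_i(x) = 0 for all i): OK

Verdict: the first failing condition is stationarity -> stat.

stat


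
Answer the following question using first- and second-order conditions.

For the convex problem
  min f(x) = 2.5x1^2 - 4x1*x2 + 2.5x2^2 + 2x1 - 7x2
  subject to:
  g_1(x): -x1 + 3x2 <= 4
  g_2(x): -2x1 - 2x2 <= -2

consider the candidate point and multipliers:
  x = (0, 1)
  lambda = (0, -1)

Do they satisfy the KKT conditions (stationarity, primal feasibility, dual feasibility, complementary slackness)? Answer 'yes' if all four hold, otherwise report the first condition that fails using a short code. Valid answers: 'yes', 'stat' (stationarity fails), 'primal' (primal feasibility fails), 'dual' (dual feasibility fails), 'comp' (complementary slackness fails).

Gradient of f: grad f(x) = Q x + c = (-2, -2)
Constraint values g_i(x) = a_i^T x - b_i:
  g_1((0, 1)) = -1
  g_2((0, 1)) = 0
Stationarity residual: grad f(x) + sum_i lambda_i a_i = (0, 0)
  -> stationarity OK
Primal feasibility (all g_i <= 0): OK
Dual feasibility (all lambda_i >= 0): FAILS
Complementary slackness (lambda_i * g_i(x) = 0 for all i): OK

Verdict: the first failing condition is dual_feasibility -> dual.

dual


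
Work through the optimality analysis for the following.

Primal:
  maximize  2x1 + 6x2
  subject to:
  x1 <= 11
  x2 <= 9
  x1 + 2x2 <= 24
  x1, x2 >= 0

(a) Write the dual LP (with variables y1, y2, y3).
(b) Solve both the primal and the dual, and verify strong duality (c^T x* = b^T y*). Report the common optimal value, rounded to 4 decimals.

The standard primal-dual pair for 'max c^T x s.t. A x <= b, x >= 0' is:
  Dual:  min b^T y  s.t.  A^T y >= c,  y >= 0.

So the dual LP is:
  minimize  11y1 + 9y2 + 24y3
  subject to:
    y1 + y3 >= 2
    y2 + 2y3 >= 6
    y1, y2, y3 >= 0

Solving the primal: x* = (6, 9).
  primal value c^T x* = 66.
Solving the dual: y* = (0, 2, 2).
  dual value b^T y* = 66.
Strong duality: c^T x* = b^T y*. Confirmed.

66


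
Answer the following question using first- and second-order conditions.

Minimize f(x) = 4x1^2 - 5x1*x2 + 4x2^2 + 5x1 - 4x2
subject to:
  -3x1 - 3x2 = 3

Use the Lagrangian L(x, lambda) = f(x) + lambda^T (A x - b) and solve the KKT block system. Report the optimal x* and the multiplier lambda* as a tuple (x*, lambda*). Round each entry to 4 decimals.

Form the Lagrangian:
  L(x, lambda) = (1/2) x^T Q x + c^T x + lambda^T (A x - b)
Stationarity (grad_x L = 0): Q x + c + A^T lambda = 0.
Primal feasibility: A x = b.

This gives the KKT block system:
  [ Q   A^T ] [ x     ]   [-c ]
  [ A    0  ] [ lambda ] = [ b ]

Solving the linear system:
  x*      = (-0.8462, -0.1538)
  lambda* = (-0.3333)
  f(x*)   = -1.3077

x* = (-0.8462, -0.1538), lambda* = (-0.3333)


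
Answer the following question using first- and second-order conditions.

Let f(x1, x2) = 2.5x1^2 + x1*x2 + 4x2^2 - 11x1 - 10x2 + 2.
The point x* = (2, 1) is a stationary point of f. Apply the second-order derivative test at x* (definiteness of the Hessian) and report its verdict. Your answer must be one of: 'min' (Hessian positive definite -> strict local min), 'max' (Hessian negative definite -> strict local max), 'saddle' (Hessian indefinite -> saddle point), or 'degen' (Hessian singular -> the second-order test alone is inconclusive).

Compute the Hessian H = grad^2 f:
  H = [[5, 1], [1, 8]]
Verify stationarity: grad f(x*) = H x* + g = (0, 0).
Eigenvalues of H: 4.6972, 8.3028.
Both eigenvalues > 0, so H is positive definite -> x* is a strict local min.

min


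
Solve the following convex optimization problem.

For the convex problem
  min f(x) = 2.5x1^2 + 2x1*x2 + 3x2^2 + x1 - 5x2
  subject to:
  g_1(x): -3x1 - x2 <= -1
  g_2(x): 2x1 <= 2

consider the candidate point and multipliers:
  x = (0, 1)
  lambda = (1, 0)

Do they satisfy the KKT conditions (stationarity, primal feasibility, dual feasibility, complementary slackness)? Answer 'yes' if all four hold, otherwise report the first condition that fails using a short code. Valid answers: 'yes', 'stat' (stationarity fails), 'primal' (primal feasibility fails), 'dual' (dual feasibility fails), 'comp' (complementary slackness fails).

Gradient of f: grad f(x) = Q x + c = (3, 1)
Constraint values g_i(x) = a_i^T x - b_i:
  g_1((0, 1)) = 0
  g_2((0, 1)) = -2
Stationarity residual: grad f(x) + sum_i lambda_i a_i = (0, 0)
  -> stationarity OK
Primal feasibility (all g_i <= 0): OK
Dual feasibility (all lambda_i >= 0): OK
Complementary slackness (lambda_i * g_i(x) = 0 for all i): OK

Verdict: yes, KKT holds.

yes


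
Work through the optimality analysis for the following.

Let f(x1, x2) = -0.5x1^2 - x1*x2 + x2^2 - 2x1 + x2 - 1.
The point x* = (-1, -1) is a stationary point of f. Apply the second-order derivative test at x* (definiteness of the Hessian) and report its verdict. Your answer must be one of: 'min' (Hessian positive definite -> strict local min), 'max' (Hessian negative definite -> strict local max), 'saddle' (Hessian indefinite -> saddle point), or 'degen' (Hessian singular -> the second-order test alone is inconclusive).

Compute the Hessian H = grad^2 f:
  H = [[-1, -1], [-1, 2]]
Verify stationarity: grad f(x*) = H x* + g = (0, 0).
Eigenvalues of H: -1.3028, 2.3028.
Eigenvalues have mixed signs, so H is indefinite -> x* is a saddle point.

saddle


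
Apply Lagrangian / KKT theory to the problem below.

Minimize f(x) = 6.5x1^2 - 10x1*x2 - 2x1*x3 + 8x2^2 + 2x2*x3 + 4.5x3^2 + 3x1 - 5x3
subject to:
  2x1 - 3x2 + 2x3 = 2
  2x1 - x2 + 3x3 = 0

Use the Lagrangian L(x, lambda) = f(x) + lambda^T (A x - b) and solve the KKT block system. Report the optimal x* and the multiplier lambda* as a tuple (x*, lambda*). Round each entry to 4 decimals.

Form the Lagrangian:
  L(x, lambda) = (1/2) x^T Q x + c^T x + lambda^T (A x - b)
Stationarity (grad_x L = 0): Q x + c + A^T lambda = 0.
Primal feasibility: A x = b.

This gives the KKT block system:
  [ Q   A^T ] [ x     ]   [-c ]
  [ A    0  ] [ lambda ] = [ b ]

Solving the linear system:
  x*      = (-1.0155, -1.1473, 0.2946)
  lambda* = (-3.6357, 3.2946)
  f(x*)   = 1.376

x* = (-1.0155, -1.1473, 0.2946), lambda* = (-3.6357, 3.2946)


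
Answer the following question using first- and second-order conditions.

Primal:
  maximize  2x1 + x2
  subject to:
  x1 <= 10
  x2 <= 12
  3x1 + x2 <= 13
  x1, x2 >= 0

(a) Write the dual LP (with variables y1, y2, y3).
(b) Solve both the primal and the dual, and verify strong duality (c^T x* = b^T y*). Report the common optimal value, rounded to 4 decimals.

The standard primal-dual pair for 'max c^T x s.t. A x <= b, x >= 0' is:
  Dual:  min b^T y  s.t.  A^T y >= c,  y >= 0.

So the dual LP is:
  minimize  10y1 + 12y2 + 13y3
  subject to:
    y1 + 3y3 >= 2
    y2 + y3 >= 1
    y1, y2, y3 >= 0

Solving the primal: x* = (0.3333, 12).
  primal value c^T x* = 12.6667.
Solving the dual: y* = (0, 0.3333, 0.6667).
  dual value b^T y* = 12.6667.
Strong duality: c^T x* = b^T y*. Confirmed.

12.6667


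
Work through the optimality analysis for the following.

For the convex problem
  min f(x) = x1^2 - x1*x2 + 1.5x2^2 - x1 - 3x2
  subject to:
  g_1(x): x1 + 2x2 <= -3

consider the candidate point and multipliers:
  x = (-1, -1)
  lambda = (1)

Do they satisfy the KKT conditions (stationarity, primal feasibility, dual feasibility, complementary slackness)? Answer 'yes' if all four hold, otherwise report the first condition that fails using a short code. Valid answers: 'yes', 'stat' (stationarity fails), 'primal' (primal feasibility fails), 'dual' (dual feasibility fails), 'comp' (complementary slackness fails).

Gradient of f: grad f(x) = Q x + c = (-2, -5)
Constraint values g_i(x) = a_i^T x - b_i:
  g_1((-1, -1)) = 0
Stationarity residual: grad f(x) + sum_i lambda_i a_i = (-1, -3)
  -> stationarity FAILS
Primal feasibility (all g_i <= 0): OK
Dual feasibility (all lambda_i >= 0): OK
Complementary slackness (lambda_i * g_i(x) = 0 for all i): OK

Verdict: the first failing condition is stationarity -> stat.

stat


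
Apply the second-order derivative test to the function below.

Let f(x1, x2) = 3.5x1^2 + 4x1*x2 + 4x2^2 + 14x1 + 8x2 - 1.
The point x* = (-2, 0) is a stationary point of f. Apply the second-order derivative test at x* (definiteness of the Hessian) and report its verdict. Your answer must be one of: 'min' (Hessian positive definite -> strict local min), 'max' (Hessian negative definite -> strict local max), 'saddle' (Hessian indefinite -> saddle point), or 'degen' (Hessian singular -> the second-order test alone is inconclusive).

Compute the Hessian H = grad^2 f:
  H = [[7, 4], [4, 8]]
Verify stationarity: grad f(x*) = H x* + g = (0, 0).
Eigenvalues of H: 3.4689, 11.5311.
Both eigenvalues > 0, so H is positive definite -> x* is a strict local min.

min


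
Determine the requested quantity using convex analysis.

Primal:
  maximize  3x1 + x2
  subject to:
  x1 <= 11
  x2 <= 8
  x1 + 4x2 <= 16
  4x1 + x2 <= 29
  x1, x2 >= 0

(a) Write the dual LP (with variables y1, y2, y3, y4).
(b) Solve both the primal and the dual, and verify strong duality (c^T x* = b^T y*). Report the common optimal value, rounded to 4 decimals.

The standard primal-dual pair for 'max c^T x s.t. A x <= b, x >= 0' is:
  Dual:  min b^T y  s.t.  A^T y >= c,  y >= 0.

So the dual LP is:
  minimize  11y1 + 8y2 + 16y3 + 29y4
  subject to:
    y1 + y3 + 4y4 >= 3
    y2 + 4y3 + y4 >= 1
    y1, y2, y3, y4 >= 0

Solving the primal: x* = (6.6667, 2.3333).
  primal value c^T x* = 22.3333.
Solving the dual: y* = (0, 0, 0.0667, 0.7333).
  dual value b^T y* = 22.3333.
Strong duality: c^T x* = b^T y*. Confirmed.

22.3333


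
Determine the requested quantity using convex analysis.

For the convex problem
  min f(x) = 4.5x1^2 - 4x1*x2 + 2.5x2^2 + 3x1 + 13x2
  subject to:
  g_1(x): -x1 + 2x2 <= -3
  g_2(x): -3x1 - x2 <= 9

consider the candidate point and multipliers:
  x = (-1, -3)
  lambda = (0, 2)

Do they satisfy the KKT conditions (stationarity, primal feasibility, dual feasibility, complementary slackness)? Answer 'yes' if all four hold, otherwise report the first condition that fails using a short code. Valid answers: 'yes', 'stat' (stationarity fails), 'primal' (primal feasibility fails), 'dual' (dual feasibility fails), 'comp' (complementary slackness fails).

Gradient of f: grad f(x) = Q x + c = (6, 2)
Constraint values g_i(x) = a_i^T x - b_i:
  g_1((-1, -3)) = -2
  g_2((-1, -3)) = -3
Stationarity residual: grad f(x) + sum_i lambda_i a_i = (0, 0)
  -> stationarity OK
Primal feasibility (all g_i <= 0): OK
Dual feasibility (all lambda_i >= 0): OK
Complementary slackness (lambda_i * g_i(x) = 0 for all i): FAILS

Verdict: the first failing condition is complementary_slackness -> comp.

comp


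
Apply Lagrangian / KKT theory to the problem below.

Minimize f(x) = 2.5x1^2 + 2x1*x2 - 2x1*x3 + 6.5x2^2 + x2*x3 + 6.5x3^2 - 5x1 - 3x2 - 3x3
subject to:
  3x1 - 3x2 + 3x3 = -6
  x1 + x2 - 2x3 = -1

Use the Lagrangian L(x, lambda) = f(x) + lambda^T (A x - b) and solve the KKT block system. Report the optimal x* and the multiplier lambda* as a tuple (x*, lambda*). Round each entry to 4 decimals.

Form the Lagrangian:
  L(x, lambda) = (1/2) x^T Q x + c^T x + lambda^T (A x - b)
Stationarity (grad_x L = 0): Q x + c + A^T lambda = 0.
Primal feasibility: A x = b.

This gives the KKT block system:
  [ Q   A^T ] [ x     ]   [-c ]
  [ A    0  ] [ lambda ] = [ b ]

Solving the linear system:
  x*      = (-1.4526, 0.6421, 0.0947)
  lambda* = (2.2842, 4.3158)
  f(x*)   = 11.5368

x* = (-1.4526, 0.6421, 0.0947), lambda* = (2.2842, 4.3158)


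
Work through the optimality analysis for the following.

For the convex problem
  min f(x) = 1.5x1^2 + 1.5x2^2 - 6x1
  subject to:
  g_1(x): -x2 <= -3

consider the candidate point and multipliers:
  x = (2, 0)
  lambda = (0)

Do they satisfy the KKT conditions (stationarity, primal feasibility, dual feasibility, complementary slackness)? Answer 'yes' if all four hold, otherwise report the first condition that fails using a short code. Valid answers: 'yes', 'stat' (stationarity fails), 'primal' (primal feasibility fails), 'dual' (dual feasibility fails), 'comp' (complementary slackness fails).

Gradient of f: grad f(x) = Q x + c = (0, 0)
Constraint values g_i(x) = a_i^T x - b_i:
  g_1((2, 0)) = 3
Stationarity residual: grad f(x) + sum_i lambda_i a_i = (0, 0)
  -> stationarity OK
Primal feasibility (all g_i <= 0): FAILS
Dual feasibility (all lambda_i >= 0): OK
Complementary slackness (lambda_i * g_i(x) = 0 for all i): OK

Verdict: the first failing condition is primal_feasibility -> primal.

primal


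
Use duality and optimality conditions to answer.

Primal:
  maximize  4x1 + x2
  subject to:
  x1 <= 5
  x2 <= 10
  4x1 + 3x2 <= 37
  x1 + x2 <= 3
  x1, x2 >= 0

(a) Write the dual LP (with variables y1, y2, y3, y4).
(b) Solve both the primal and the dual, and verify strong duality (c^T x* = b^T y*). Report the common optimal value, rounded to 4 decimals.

The standard primal-dual pair for 'max c^T x s.t. A x <= b, x >= 0' is:
  Dual:  min b^T y  s.t.  A^T y >= c,  y >= 0.

So the dual LP is:
  minimize  5y1 + 10y2 + 37y3 + 3y4
  subject to:
    y1 + 4y3 + y4 >= 4
    y2 + 3y3 + y4 >= 1
    y1, y2, y3, y4 >= 0

Solving the primal: x* = (3, 0).
  primal value c^T x* = 12.
Solving the dual: y* = (0, 0, 0, 4).
  dual value b^T y* = 12.
Strong duality: c^T x* = b^T y*. Confirmed.

12


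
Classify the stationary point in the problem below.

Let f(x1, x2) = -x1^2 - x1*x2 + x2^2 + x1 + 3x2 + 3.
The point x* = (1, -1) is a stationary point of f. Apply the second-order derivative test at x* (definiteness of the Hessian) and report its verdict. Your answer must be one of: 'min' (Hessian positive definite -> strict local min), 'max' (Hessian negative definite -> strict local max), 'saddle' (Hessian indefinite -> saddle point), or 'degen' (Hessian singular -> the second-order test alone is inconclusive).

Compute the Hessian H = grad^2 f:
  H = [[-2, -1], [-1, 2]]
Verify stationarity: grad f(x*) = H x* + g = (0, 0).
Eigenvalues of H: -2.2361, 2.2361.
Eigenvalues have mixed signs, so H is indefinite -> x* is a saddle point.

saddle


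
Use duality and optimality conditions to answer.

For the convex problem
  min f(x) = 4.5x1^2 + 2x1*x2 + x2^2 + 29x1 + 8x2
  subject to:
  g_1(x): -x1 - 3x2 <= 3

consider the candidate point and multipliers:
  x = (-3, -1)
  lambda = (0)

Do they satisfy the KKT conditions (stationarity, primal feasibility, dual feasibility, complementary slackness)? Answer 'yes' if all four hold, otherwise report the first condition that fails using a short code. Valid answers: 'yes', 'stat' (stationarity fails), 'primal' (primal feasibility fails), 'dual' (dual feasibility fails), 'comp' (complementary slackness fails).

Gradient of f: grad f(x) = Q x + c = (0, 0)
Constraint values g_i(x) = a_i^T x - b_i:
  g_1((-3, -1)) = 3
Stationarity residual: grad f(x) + sum_i lambda_i a_i = (0, 0)
  -> stationarity OK
Primal feasibility (all g_i <= 0): FAILS
Dual feasibility (all lambda_i >= 0): OK
Complementary slackness (lambda_i * g_i(x) = 0 for all i): OK

Verdict: the first failing condition is primal_feasibility -> primal.

primal


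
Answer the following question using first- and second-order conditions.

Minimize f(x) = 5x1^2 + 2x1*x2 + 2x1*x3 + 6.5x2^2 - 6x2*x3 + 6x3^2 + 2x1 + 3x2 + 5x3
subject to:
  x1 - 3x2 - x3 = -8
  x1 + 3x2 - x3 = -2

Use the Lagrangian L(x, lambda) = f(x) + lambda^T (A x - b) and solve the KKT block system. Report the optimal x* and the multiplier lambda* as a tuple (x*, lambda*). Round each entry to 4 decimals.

Form the Lagrangian:
  L(x, lambda) = (1/2) x^T Q x + c^T x + lambda^T (A x - b)
Stationarity (grad_x L = 0): Q x + c + A^T lambda = 0.
Primal feasibility: A x = b.

This gives the KKT block system:
  [ Q   A^T ] [ x     ]   [-c ]
  [ A    0  ] [ lambda ] = [ b ]

Solving the linear system:
  x*      = (-2.8077, 1, 2.1923)
  lambda* = (9.3846, 10.3077)
  f(x*)   = 52.0192

x* = (-2.8077, 1, 2.1923), lambda* = (9.3846, 10.3077)


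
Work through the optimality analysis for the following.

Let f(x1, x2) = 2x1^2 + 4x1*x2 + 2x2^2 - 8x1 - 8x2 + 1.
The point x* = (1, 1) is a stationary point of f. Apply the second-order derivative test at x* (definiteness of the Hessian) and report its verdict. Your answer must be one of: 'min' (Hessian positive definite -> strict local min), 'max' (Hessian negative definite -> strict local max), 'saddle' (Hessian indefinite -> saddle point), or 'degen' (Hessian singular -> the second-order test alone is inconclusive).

Compute the Hessian H = grad^2 f:
  H = [[4, 4], [4, 4]]
Verify stationarity: grad f(x*) = H x* + g = (0, 0).
Eigenvalues of H: 0, 8.
H has a zero eigenvalue (singular; positive semidefinite but not definite), so H is neither positive definite, negative definite, nor indefinite. The second-order test alone is inconclusive -> degen.
(Indeed, f is constant along the null direction of H through x*, so x* is not a strict local extremum.)

degen


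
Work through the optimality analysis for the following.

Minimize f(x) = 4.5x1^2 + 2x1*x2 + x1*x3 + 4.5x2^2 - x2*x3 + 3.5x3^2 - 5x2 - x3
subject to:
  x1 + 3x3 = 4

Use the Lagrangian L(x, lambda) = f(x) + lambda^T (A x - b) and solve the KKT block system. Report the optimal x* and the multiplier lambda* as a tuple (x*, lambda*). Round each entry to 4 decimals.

Form the Lagrangian:
  L(x, lambda) = (1/2) x^T Q x + c^T x + lambda^T (A x - b)
Stationarity (grad_x L = 0): Q x + c + A^T lambda = 0.
Primal feasibility: A x = b.

This gives the KKT block system:
  [ Q   A^T ] [ x     ]   [-c ]
  [ A    0  ] [ lambda ] = [ b ]

Solving the linear system:
  x*      = (-0.0232, 0.7097, 1.3411)
  lambda* = (-2.5515)
  f(x*)   = 2.6582

x* = (-0.0232, 0.7097, 1.3411), lambda* = (-2.5515)


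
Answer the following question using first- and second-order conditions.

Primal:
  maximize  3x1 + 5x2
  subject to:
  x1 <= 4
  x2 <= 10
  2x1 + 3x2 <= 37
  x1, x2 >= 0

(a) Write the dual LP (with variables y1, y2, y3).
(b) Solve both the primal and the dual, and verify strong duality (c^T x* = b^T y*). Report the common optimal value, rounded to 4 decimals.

The standard primal-dual pair for 'max c^T x s.t. A x <= b, x >= 0' is:
  Dual:  min b^T y  s.t.  A^T y >= c,  y >= 0.

So the dual LP is:
  minimize  4y1 + 10y2 + 37y3
  subject to:
    y1 + 2y3 >= 3
    y2 + 3y3 >= 5
    y1, y2, y3 >= 0

Solving the primal: x* = (3.5, 10).
  primal value c^T x* = 60.5.
Solving the dual: y* = (0, 0.5, 1.5).
  dual value b^T y* = 60.5.
Strong duality: c^T x* = b^T y*. Confirmed.

60.5


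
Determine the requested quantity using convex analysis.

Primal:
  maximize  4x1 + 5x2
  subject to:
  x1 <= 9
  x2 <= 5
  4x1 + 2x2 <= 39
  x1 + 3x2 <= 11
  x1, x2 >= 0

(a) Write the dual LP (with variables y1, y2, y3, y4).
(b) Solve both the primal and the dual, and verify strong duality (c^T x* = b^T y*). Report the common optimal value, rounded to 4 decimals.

The standard primal-dual pair for 'max c^T x s.t. A x <= b, x >= 0' is:
  Dual:  min b^T y  s.t.  A^T y >= c,  y >= 0.

So the dual LP is:
  minimize  9y1 + 5y2 + 39y3 + 11y4
  subject to:
    y1 + 4y3 + y4 >= 4
    y2 + 2y3 + 3y4 >= 5
    y1, y2, y3, y4 >= 0

Solving the primal: x* = (9, 0.6667).
  primal value c^T x* = 39.3333.
Solving the dual: y* = (2.3333, 0, 0, 1.6667).
  dual value b^T y* = 39.3333.
Strong duality: c^T x* = b^T y*. Confirmed.

39.3333


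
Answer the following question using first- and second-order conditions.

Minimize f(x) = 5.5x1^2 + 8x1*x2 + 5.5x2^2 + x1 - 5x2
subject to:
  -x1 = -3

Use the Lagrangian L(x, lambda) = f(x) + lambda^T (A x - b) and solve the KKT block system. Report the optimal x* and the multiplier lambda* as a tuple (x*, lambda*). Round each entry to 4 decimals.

Form the Lagrangian:
  L(x, lambda) = (1/2) x^T Q x + c^T x + lambda^T (A x - b)
Stationarity (grad_x L = 0): Q x + c + A^T lambda = 0.
Primal feasibility: A x = b.

This gives the KKT block system:
  [ Q   A^T ] [ x     ]   [-c ]
  [ A    0  ] [ lambda ] = [ b ]

Solving the linear system:
  x*      = (3, -1.7273)
  lambda* = (20.1818)
  f(x*)   = 36.0909

x* = (3, -1.7273), lambda* = (20.1818)


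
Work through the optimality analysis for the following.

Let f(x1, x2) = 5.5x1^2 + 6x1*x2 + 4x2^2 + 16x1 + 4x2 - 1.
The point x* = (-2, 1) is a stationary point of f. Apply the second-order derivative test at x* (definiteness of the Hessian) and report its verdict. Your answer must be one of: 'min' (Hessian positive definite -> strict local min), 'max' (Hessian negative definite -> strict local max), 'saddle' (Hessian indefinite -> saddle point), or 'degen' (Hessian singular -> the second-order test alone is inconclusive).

Compute the Hessian H = grad^2 f:
  H = [[11, 6], [6, 8]]
Verify stationarity: grad f(x*) = H x* + g = (0, 0).
Eigenvalues of H: 3.3153, 15.6847.
Both eigenvalues > 0, so H is positive definite -> x* is a strict local min.

min


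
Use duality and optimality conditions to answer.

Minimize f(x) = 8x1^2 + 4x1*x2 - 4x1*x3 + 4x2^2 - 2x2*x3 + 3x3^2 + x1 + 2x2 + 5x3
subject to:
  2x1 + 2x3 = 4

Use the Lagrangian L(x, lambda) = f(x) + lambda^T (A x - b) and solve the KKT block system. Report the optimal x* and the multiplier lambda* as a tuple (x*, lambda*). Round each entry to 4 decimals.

Form the Lagrangian:
  L(x, lambda) = (1/2) x^T Q x + c^T x + lambda^T (A x - b)
Stationarity (grad_x L = 0): Q x + c + A^T lambda = 0.
Primal feasibility: A x = b.

This gives the KKT block system:
  [ Q   A^T ] [ x     ]   [-c ]
  [ A    0  ] [ lambda ] = [ b ]

Solving the linear system:
  x*      = (0.8824, -0.4118, 1.1176)
  lambda* = (-4.5)
  f(x*)   = 11.8235

x* = (0.8824, -0.4118, 1.1176), lambda* = (-4.5)


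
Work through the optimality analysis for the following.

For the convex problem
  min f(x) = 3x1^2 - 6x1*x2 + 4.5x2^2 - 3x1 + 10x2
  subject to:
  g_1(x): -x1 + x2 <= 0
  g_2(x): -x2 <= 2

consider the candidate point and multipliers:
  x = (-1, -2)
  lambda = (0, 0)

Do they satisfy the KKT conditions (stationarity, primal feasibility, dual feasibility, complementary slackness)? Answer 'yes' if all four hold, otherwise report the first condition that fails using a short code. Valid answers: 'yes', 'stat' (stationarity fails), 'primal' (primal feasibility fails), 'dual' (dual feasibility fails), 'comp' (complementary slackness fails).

Gradient of f: grad f(x) = Q x + c = (3, -2)
Constraint values g_i(x) = a_i^T x - b_i:
  g_1((-1, -2)) = -1
  g_2((-1, -2)) = 0
Stationarity residual: grad f(x) + sum_i lambda_i a_i = (3, -2)
  -> stationarity FAILS
Primal feasibility (all g_i <= 0): OK
Dual feasibility (all lambda_i >= 0): OK
Complementary slackness (lambda_i * g_i(x) = 0 for all i): OK

Verdict: the first failing condition is stationarity -> stat.

stat


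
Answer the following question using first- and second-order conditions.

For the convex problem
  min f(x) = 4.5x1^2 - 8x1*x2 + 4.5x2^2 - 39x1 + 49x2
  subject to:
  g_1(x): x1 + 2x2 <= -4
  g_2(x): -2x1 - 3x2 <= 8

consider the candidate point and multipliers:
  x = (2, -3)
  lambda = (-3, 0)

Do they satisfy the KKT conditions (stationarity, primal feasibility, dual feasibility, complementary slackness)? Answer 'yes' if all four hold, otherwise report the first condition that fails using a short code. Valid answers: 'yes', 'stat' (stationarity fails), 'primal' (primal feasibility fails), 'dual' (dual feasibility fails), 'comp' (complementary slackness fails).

Gradient of f: grad f(x) = Q x + c = (3, 6)
Constraint values g_i(x) = a_i^T x - b_i:
  g_1((2, -3)) = 0
  g_2((2, -3)) = -3
Stationarity residual: grad f(x) + sum_i lambda_i a_i = (0, 0)
  -> stationarity OK
Primal feasibility (all g_i <= 0): OK
Dual feasibility (all lambda_i >= 0): FAILS
Complementary slackness (lambda_i * g_i(x) = 0 for all i): OK

Verdict: the first failing condition is dual_feasibility -> dual.

dual


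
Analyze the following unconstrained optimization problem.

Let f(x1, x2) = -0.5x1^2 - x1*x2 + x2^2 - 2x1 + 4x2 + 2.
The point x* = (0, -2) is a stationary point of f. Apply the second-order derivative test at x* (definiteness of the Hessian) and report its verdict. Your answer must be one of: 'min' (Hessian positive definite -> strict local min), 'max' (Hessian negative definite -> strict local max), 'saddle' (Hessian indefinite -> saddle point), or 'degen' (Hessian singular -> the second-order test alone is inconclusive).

Compute the Hessian H = grad^2 f:
  H = [[-1, -1], [-1, 2]]
Verify stationarity: grad f(x*) = H x* + g = (0, 0).
Eigenvalues of H: -1.3028, 2.3028.
Eigenvalues have mixed signs, so H is indefinite -> x* is a saddle point.

saddle
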